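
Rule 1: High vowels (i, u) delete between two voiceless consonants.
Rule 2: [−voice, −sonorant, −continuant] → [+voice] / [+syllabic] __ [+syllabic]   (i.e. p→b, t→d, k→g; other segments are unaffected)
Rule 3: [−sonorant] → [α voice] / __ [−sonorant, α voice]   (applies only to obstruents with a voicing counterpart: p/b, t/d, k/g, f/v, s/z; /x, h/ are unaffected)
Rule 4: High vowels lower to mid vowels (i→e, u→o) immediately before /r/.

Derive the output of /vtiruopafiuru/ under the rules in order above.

Rule 1 (high vowel syncope): no segment meets the environment; /vtiruopafiuru/ is unchanged.
Rule 2 (intervocalic voicing): /p/ is a voiceless stop between vowels /o/ and /a/, so it voices to [b]. /vtiruopafiuru/ → vtiruobafiuru.
Rule 3 (regressive voicing assimilation): /v/ precedes the voiceless obstruent /t/, so it devoices to [f] by assimilation. /vtiruobafiuru/ → ftiruobafiuru.
Rule 4 (pre-rhotic lowering): /i/ is a high vowel immediately before /r/, so it lowers to [e]. /u/ is a high vowel immediately before /r/, so it lowers to [o]. /ftiruobafiuru/ → fteruobafioru.

fteruobafioru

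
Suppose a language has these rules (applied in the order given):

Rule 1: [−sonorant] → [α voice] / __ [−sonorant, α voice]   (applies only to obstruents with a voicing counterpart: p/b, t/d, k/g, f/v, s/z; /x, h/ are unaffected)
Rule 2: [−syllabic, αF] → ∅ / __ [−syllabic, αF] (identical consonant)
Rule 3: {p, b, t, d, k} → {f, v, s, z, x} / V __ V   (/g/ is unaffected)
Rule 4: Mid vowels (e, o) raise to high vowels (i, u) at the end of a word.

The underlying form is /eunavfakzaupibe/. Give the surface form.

eunafagzaufivi

Rule 1 (regressive voicing assimilation): /v/ precedes the voiceless obstruent /f/, so it devoices to [f] by assimilation. /k/ precedes the voiced obstruent /z/, so it voices to [g] by assimilation. /eunavfakzaupibe/ → eunaffagzaupibe.
Rule 2 (degemination): /ff/ is a geminate; the first /f/ deletes. /eunaffagzaupibe/ → eunafagzaupibe.
Rule 3 (intervocalic spirantization): /p/ is a stop between vowels /u/ and /i/, so it spirantizes to the fricative [f]. /b/ is a stop between vowels /i/ and /e/, so it spirantizes to the fricative [v]. /eunafagzaupibe/ → eunafagzaufive.
Rule 4 (final vowel raising): /e/ is a mid vowel in word-final position, so it raises to [i]. /eunafagzaufive/ → eunafagzaufivi.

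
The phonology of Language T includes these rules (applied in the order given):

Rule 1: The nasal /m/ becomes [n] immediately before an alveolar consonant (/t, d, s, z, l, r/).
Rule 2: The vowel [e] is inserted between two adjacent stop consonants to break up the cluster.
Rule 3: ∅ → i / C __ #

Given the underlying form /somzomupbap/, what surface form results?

Rule 1 (nasal place assimilation): /m/ precedes the alveolar consonant /z/, so it assimilates in place to [n]. /somzomupbap/ → sonzomupbap.
Rule 2 (stop-cluster e-epenthesis): /p/ and /b/ form a stop–stop cluster, so [e] is inserted between them. /sonzomupbap/ → sonzomupebap.
Rule 3 (final i-epenthesis): the form ends in the consonant /p/, so [i] is inserted word-finally. /sonzomupebap/ → sonzomupebapi.

sonzomupebapi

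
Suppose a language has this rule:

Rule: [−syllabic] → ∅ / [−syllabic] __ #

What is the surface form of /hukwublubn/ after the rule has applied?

/n/ is the second consonant of a word-final cluster /bn/, so it deletes.
The other instances of /h/, /k/, /w/, /b/, /l/ do not occur in the required environment and remain unchanged.
Surface form: [hukwublub].

hukwublub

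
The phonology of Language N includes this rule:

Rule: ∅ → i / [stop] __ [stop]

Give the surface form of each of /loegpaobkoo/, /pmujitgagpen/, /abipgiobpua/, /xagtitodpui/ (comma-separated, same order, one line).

loegipaobikoo, pmujitigagipen, abipigiobipua, xagititodipui

/loegpaobkoo/: /g/ and /p/ form a stop–stop cluster, so [i] is inserted between them. /b/ and /k/ form a stop–stop cluster, so [i] is inserted between them. → [loegipaobikoo].
/pmujitgagpen/: /t/ and /g/ form a stop–stop cluster, so [i] is inserted between them. /g/ and /p/ form a stop–stop cluster, so [i] is inserted between them. → [pmujitigagipen].
/abipgiobpua/: /p/ and /g/ form a stop–stop cluster, so [i] is inserted between them. /b/ and /p/ form a stop–stop cluster, so [i] is inserted between them. → [abipigiobipua].
/xagtitodpui/: /g/ and /t/ form a stop–stop cluster, so [i] is inserted between them. /d/ and /p/ form a stop–stop cluster, so [i] is inserted between them. → [xagititodipui].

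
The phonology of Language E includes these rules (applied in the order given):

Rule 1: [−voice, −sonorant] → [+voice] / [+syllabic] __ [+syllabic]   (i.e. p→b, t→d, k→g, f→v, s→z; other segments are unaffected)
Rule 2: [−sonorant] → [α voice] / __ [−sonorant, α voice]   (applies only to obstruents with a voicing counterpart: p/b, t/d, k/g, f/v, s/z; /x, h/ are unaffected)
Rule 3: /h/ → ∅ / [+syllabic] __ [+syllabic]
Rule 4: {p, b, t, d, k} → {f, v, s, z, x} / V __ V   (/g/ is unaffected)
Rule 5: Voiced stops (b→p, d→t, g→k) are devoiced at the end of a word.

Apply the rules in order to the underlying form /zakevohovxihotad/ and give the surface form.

Rule 1 (intervocalic voicing): /k/ is a voiceless obstruent between vowels /a/ and /e/, so it voices to [g]. /t/ is a voiceless obstruent between vowels /o/ and /a/, so it voices to [d]. /zakevohovxihotad/ → zagevohovxihodad.
Rule 2 (regressive voicing assimilation): /v/ precedes the voiceless obstruent /x/, so it devoices to [f] by assimilation. /zagevohovxihodad/ → zagevohofxihodad.
Rule 3 (intervocalic h-deletion): /h/ occurs between vowels /o/ and /o/, so it deletes. /h/ occurs between vowels /i/ and /o/, so it deletes. /zagevohofxihodad/ → zagevoofxiodad.
Rule 4 (intervocalic spirantization): /d/ is a stop between vowels /o/ and /a/, so it spirantizes to the fricative [z]. /zagevoofxiodad/ → zagevoofxiozad.
Rule 5 (final devoicing): /d/ is a voiced stop in word-final position, so it devoices to [t]. /zagevoofxiozad/ → zagevoofxiozat.

zagevoofxiozat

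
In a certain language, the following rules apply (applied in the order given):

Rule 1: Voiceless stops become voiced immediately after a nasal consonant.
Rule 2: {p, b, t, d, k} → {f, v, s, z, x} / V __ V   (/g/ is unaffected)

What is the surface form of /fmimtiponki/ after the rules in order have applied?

fmimdifongi

Rule 1 (post-nasal voicing): /t/ is a voiceless stop immediately after the nasal /m/, so it voices to [d]. /k/ is a voiceless stop immediately after the nasal /n/, so it voices to [g]. /fmimtiponki/ → fmimdipongi.
Rule 2 (intervocalic spirantization): /p/ is a stop between vowels /i/ and /o/, so it spirantizes to the fricative [f]. /fmimdipongi/ → fmimdifongi.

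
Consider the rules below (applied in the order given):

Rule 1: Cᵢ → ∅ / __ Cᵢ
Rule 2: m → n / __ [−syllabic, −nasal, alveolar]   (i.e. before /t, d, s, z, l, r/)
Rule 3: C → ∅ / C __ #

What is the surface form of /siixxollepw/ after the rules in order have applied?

siixolep

Rule 1 (degemination): /xx/ is a geminate; the first /x/ deletes. /ll/ is a geminate; the first /l/ deletes. /siixxollepw/ → siixolepw.
Rule 2 (nasal place assimilation): no segment meets the environment; /siixolepw/ is unchanged.
Rule 3 (final cluster simplification): /w/ is the second consonant of a word-final cluster /pw/, so it deletes. /siixolepw/ → siixolep.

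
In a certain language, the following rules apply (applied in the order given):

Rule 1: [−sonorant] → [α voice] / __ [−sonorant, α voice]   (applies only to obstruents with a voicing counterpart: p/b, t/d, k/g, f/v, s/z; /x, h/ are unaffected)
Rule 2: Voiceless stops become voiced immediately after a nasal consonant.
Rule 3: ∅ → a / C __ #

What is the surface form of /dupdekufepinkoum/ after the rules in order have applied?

Rule 1 (regressive voicing assimilation): /p/ precedes the voiced obstruent /d/, so it voices to [b] by assimilation. /dupdekufepinkoum/ → dubdekufepinkoum.
Rule 2 (post-nasal voicing): /k/ is a voiceless stop immediately after the nasal /n/, so it voices to [g]. /dubdekufepinkoum/ → dubdekufepingoum.
Rule 3 (final a-epenthesis): the form ends in the consonant /m/, so [a] is inserted word-finally. /dubdekufepingoum/ → dubdekufepingouma.

dubdekufepingouma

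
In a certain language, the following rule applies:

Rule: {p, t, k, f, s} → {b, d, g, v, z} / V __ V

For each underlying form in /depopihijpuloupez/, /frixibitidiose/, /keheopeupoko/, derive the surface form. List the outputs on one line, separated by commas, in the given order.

/depopihijpuloupez/: /p/ is a voiceless obstruent between vowels /e/ and /o/, so it voices to [b]. /p/ is a voiceless obstruent between vowels /o/ and /i/, so it voices to [b]. /p/ is a voiceless obstruent between vowels /u/ and /e/, so it voices to [b]. → [debobihijpuloubez].
/frixibitidiose/: /t/ is a voiceless obstruent between vowels /i/ and /i/, so it voices to [d]. /s/ is a voiceless obstruent between vowels /o/ and /e/, so it voices to [z]. → [frixibididioze].
/keheopeupoko/: /p/ is a voiceless obstruent between vowels /o/ and /e/, so it voices to [b]. /p/ is a voiceless obstruent between vowels /u/ and /o/, so it voices to [b]. /k/ is a voiceless obstruent between vowels /o/ and /o/, so it voices to [g]. → [keheobeubogo].

debobihijpuloubez, frixibididioze, keheobeubogo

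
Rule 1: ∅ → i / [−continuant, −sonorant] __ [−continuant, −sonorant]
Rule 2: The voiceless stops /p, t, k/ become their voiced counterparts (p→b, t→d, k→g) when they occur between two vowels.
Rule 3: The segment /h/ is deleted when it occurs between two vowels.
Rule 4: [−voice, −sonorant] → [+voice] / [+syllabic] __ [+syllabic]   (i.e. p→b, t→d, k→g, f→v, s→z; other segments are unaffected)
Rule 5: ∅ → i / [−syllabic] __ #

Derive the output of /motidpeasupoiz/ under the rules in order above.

Rule 1 (stop-cluster i-epenthesis): /d/ and /p/ form a stop–stop cluster, so [i] is inserted between them. /motidpeasupoiz/ → motidipeasupoiz.
Rule 2 (intervocalic voicing): /t/ is a voiceless stop between vowels /o/ and /i/, so it voices to [d]. /p/ is a voiceless stop between vowels /i/ and /e/, so it voices to [b]. /p/ is a voiceless stop between vowels /u/ and /o/, so it voices to [b]. /motidipeasupoiz/ → modidibeasuboiz.
Rule 3 (intervocalic h-deletion): no segment meets the environment; /modidibeasuboiz/ is unchanged.
Rule 4 (intervocalic voicing): /s/ is a voiceless obstruent between vowels /a/ and /u/, so it voices to [z]. /modidibeasuboiz/ → modidibeazuboiz.
Rule 5 (final i-epenthesis): the form ends in the consonant /z/, so [i] is inserted word-finally. /modidibeazuboiz/ → modidibeazuboizi.

modidibeazuboizi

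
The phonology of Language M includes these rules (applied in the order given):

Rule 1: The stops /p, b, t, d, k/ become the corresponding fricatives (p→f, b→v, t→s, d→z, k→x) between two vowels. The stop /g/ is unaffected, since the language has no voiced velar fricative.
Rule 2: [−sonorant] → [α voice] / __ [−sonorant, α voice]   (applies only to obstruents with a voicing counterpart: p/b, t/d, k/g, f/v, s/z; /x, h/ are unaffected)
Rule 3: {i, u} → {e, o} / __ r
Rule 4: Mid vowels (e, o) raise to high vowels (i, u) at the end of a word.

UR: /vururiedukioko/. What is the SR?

Rule 1 (intervocalic spirantization): /d/ is a stop between vowels /e/ and /u/, so it spirantizes to the fricative [z]. /k/ is a stop between vowels /u/ and /i/, so it spirantizes to the fricative [x]. /k/ is a stop between vowels /o/ and /o/, so it spirantizes to the fricative [x]. /vururiedukioko/ → vururiezuxioxo.
Rule 2 (regressive voicing assimilation): no segment meets the environment; /vururiezuxioxo/ is unchanged.
Rule 3 (pre-rhotic lowering): /u/ is a high vowel immediately before /r/, so it lowers to [o]. /u/ is a high vowel immediately before /r/, so it lowers to [o]. /vururiezuxioxo/ → vororiezuxioxo.
Rule 4 (final vowel raising): /o/ is a mid vowel in word-final position, so it raises to [u]. /vororiezuxioxo/ → vororiezuxioxu.

vororiezuxioxu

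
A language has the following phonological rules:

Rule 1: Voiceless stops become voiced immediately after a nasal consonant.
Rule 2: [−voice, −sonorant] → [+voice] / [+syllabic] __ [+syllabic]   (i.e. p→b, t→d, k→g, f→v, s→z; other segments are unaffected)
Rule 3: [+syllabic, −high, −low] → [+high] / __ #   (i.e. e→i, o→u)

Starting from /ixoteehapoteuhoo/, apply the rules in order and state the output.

ixodeehabodeuhou

Rule 1 (post-nasal voicing): no segment meets the environment; /ixoteehapoteuhoo/ is unchanged.
Rule 2 (intervocalic voicing): /t/ is a voiceless obstruent between vowels /o/ and /e/, so it voices to [d]. /p/ is a voiceless obstruent between vowels /a/ and /o/, so it voices to [b]. /t/ is a voiceless obstruent between vowels /o/ and /e/, so it voices to [d]. /ixoteehapoteuhoo/ → ixodeehabodeuhoo.
Rule 3 (final vowel raising): /o/ is a mid vowel in word-final position, so it raises to [u]. /ixodeehabodeuhoo/ → ixodeehabodeuhou.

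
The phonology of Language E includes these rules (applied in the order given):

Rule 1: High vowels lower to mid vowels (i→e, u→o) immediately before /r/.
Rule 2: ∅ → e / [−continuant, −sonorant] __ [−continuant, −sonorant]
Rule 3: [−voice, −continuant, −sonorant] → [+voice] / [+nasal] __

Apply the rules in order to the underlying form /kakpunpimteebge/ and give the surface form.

Rule 1 (pre-rhotic lowering): no segment meets the environment; /kakpunpimteebge/ is unchanged.
Rule 2 (stop-cluster e-epenthesis): /k/ and /p/ form a stop–stop cluster, so [e] is inserted between them. /b/ and /g/ form a stop–stop cluster, so [e] is inserted between them. /kakpunpimteebge/ → kakepunpimteebege.
Rule 3 (post-nasal voicing): /p/ is a voiceless stop immediately after the nasal /n/, so it voices to [b]. /t/ is a voiceless stop immediately after the nasal /m/, so it voices to [d]. /kakepunpimteebege/ → kakepunbimdeebege.

kakepunbimdeebege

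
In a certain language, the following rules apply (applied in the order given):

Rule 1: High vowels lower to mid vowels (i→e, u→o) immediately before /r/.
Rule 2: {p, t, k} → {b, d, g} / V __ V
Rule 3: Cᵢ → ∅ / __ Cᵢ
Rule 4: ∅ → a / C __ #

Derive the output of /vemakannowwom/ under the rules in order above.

vemaganowoma

Rule 1 (pre-rhotic lowering): no segment meets the environment; /vemakannowwom/ is unchanged.
Rule 2 (intervocalic voicing): /k/ is a voiceless stop between vowels /a/ and /a/, so it voices to [g]. /vemakannowwom/ → vemagannowwom.
Rule 3 (degemination): /nn/ is a geminate; the first /n/ deletes. /ww/ is a geminate; the first /w/ deletes. /vemagannowwom/ → vemaganowom.
Rule 4 (final a-epenthesis): the form ends in the consonant /m/, so [a] is inserted word-finally. /vemaganowom/ → vemaganowoma.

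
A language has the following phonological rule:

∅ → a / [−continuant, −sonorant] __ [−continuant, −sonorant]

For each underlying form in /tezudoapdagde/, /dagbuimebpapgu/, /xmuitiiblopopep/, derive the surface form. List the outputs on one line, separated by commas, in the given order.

tezudoapadagade, dagabuimebapapagu, xmuitiiblopopep

/tezudoapdagde/: /p/ and /d/ form a stop–stop cluster, so [a] is inserted between them. /g/ and /d/ form a stop–stop cluster, so [a] is inserted between them. → [tezudoapadagade].
/dagbuimebpapgu/: /g/ and /b/ form a stop–stop cluster, so [a] is inserted between them. /b/ and /p/ form a stop–stop cluster, so [a] is inserted between them. /p/ and /g/ form a stop–stop cluster, so [a] is inserted between them. → [dagabuimebapapagu].
/xmuitiiblopopep/: the rule's environment is not met; surfaces unchanged as [xmuitiiblopopep].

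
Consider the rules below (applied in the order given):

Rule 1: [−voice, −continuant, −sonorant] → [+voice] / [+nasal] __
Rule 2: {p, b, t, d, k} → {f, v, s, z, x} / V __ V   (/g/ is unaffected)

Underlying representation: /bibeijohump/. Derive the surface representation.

biveijohumb

Rule 1 (post-nasal voicing): /p/ is a voiceless stop immediately after the nasal /m/, so it voices to [b]. /bibeijohump/ → bibeijohumb.
Rule 2 (intervocalic spirantization): /b/ is a stop between vowels /i/ and /e/, so it spirantizes to the fricative [v]. /bibeijohumb/ → biveijohumb.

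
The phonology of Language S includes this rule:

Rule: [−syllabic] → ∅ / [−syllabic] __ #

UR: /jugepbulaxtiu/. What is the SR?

No segment of /jugepbulaxtiu/ meets the structural description of the rule, so the form surfaces unchanged.

jugepbulaxtiu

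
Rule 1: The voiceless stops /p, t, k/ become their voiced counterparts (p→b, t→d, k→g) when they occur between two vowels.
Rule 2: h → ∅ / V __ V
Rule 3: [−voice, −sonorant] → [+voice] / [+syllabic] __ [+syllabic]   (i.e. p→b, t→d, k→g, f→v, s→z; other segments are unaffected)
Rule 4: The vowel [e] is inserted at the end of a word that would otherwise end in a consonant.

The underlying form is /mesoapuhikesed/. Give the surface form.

Rule 1 (intervocalic voicing): /p/ is a voiceless stop between vowels /a/ and /u/, so it voices to [b]. /k/ is a voiceless stop between vowels /i/ and /e/, so it voices to [g]. /mesoapuhikesed/ → mesoabuhigesed.
Rule 2 (intervocalic h-deletion): /h/ occurs between vowels /u/ and /i/, so it deletes. /mesoabuhigesed/ → mesoabuigesed.
Rule 3 (intervocalic voicing): /s/ is a voiceless obstruent between vowels /e/ and /o/, so it voices to [z]. /s/ is a voiceless obstruent between vowels /e/ and /e/, so it voices to [z]. /mesoabuigesed/ → mezoabuigezed.
Rule 4 (final e-epenthesis): the form ends in the consonant /d/, so [e] is inserted word-finally. /mezoabuigezed/ → mezoabuigezede.

mezoabuigezede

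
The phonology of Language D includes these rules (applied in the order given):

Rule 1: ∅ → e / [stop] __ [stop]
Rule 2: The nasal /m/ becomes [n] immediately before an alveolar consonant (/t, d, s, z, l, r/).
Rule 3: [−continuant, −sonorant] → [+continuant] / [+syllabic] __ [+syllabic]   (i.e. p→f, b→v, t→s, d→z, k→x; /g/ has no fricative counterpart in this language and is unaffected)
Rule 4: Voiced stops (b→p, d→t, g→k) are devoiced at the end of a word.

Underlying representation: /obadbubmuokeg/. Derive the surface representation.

ovazevubmuoxek

Rule 1 (stop-cluster e-epenthesis): /d/ and /b/ form a stop–stop cluster, so [e] is inserted between them. /obadbubmuokeg/ → obadebubmuokeg.
Rule 2 (nasal place assimilation): no segment meets the environment; /obadebubmuokeg/ is unchanged.
Rule 3 (intervocalic spirantization): /b/ is a stop between vowels /o/ and /a/, so it spirantizes to the fricative [v]. /d/ is a stop between vowels /a/ and /e/, so it spirantizes to the fricative [z]. /b/ is a stop between vowels /e/ and /u/, so it spirantizes to the fricative [v]. /k/ is a stop between vowels /o/ and /e/, so it spirantizes to the fricative [x]. /obadebubmuokeg/ → ovazevubmuoxeg.
Rule 4 (final devoicing): /g/ is a voiced stop in word-final position, so it devoices to [k]. /ovazevubmuoxeg/ → ovazevubmuoxek.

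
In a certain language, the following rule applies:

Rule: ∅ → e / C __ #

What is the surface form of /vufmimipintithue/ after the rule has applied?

No segment of /vufmimipintithue/ meets the structural description of the rule, so the form surfaces unchanged.

vufmimipintithue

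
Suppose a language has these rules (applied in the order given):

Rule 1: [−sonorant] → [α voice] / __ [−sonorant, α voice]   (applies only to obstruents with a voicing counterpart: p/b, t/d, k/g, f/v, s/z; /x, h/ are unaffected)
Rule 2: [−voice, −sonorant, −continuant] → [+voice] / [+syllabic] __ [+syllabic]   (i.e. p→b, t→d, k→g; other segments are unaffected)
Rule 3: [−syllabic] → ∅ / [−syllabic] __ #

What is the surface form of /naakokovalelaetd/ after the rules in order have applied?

Rule 1 (regressive voicing assimilation): /t/ precedes the voiced obstruent /d/, so it voices to [d] by assimilation. /naakokovalelaetd/ → naakokovalelaedd.
Rule 2 (intervocalic voicing): /k/ is a voiceless stop between vowels /a/ and /o/, so it voices to [g]. /k/ is a voiceless stop between vowels /o/ and /o/, so it voices to [g]. /naakokovalelaedd/ → naagogovalelaedd.
Rule 3 (final cluster simplification): /d/ is the second consonant of a word-final cluster /dd/, so it deletes. /naagogovalelaedd/ → naagogovalelaed.

naagogovalelaed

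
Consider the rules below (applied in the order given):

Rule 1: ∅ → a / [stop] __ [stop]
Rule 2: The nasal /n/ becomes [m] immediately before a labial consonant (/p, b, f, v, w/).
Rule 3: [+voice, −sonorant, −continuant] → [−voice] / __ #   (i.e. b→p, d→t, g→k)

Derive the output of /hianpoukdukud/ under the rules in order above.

Rule 1 (stop-cluster a-epenthesis): /k/ and /d/ form a stop–stop cluster, so [a] is inserted between them. /hianpoukdukud/ → hianpoukadukud.
Rule 2 (nasal place assimilation): /n/ precedes the labial consonant /p/, so it assimilates in place to [m]. /hianpoukadukud/ → hiampoukadukud.
Rule 3 (final devoicing): /d/ is a voiced stop in word-final position, so it devoices to [t]. /hiampoukadukud/ → hiampoukadukut.

hiampoukadukut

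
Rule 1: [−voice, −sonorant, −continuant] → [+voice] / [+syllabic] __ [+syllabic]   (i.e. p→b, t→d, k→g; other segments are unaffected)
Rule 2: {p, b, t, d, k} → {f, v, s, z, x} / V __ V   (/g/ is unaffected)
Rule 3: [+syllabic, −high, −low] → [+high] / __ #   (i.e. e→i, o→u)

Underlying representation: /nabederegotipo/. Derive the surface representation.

navezeregozivu

Rule 1 (intervocalic voicing): /t/ is a voiceless stop between vowels /o/ and /i/, so it voices to [d]. /p/ is a voiceless stop between vowels /i/ and /o/, so it voices to [b]. /nabederegotipo/ → nabederegodibo.
Rule 2 (intervocalic spirantization): /b/ is a stop between vowels /a/ and /e/, so it spirantizes to the fricative [v]. /d/ is a stop between vowels /e/ and /e/, so it spirantizes to the fricative [z]. /d/ is a stop between vowels /o/ and /i/, so it spirantizes to the fricative [z]. /b/ is a stop between vowels /i/ and /o/, so it spirantizes to the fricative [v]. /nabederegodibo/ → navezeregozivo.
Rule 3 (final vowel raising): /o/ is a mid vowel in word-final position, so it raises to [u]. /navezeregozivo/ → navezeregozivu.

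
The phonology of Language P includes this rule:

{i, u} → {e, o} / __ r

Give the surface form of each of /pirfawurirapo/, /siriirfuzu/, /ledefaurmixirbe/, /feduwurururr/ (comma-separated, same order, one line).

/pirfawurirapo/: /i/ is a high vowel immediately before /r/, so it lowers to [e]. /u/ is a high vowel immediately before /r/, so it lowers to [o]. /i/ is a high vowel immediately before /r/, so it lowers to [e]. → [perfaworerapo].
/siriirfuzu/: /i/ is a high vowel immediately before /r/, so it lowers to [e]. /i/ is a high vowel immediately before /r/, so it lowers to [e]. → [serierfuzu].
/ledefaurmixirbe/: /u/ is a high vowel immediately before /r/, so it lowers to [o]. /i/ is a high vowel immediately before /r/, so it lowers to [e]. → [ledefaormixerbe].
/feduwurururr/: /u/ is a high vowel immediately before /r/, so it lowers to [o]. /u/ is a high vowel immediately before /r/, so it lowers to [o]. /u/ is a high vowel immediately before /r/, so it lowers to [o]. → [feduworororr].

perfaworerapo, serierfuzu, ledefaormixerbe, feduworororr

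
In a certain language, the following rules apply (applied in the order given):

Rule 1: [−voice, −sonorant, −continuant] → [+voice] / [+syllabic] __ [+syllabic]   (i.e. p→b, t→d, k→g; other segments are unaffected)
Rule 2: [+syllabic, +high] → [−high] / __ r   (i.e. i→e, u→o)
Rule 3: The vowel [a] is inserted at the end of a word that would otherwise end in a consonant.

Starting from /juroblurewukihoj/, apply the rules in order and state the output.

joroblorewugihoja

Rule 1 (intervocalic voicing): /k/ is a voiceless stop between vowels /u/ and /i/, so it voices to [g]. /juroblurewukihoj/ → juroblurewugihoj.
Rule 2 (pre-rhotic lowering): /u/ is a high vowel immediately before /r/, so it lowers to [o]. /u/ is a high vowel immediately before /r/, so it lowers to [o]. /juroblurewugihoj/ → joroblorewugihoj.
Rule 3 (final a-epenthesis): the form ends in the consonant /j/, so [a] is inserted word-finally. /joroblorewugihoj/ → joroblorewugihoja.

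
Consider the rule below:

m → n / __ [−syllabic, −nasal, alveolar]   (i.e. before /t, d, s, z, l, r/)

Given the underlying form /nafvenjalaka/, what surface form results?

No segment of /nafvenjalaka/ meets the structural description of the rule, so the form surfaces unchanged.

nafvenjalaka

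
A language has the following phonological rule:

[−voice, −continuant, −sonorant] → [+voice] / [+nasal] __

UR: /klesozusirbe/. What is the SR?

No segment of /klesozusirbe/ meets the structural description of the rule, so the form surfaces unchanged.

klesozusirbe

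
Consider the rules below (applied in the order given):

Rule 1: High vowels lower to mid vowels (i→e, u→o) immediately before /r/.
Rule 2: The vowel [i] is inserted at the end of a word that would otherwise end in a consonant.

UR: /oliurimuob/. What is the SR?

Rule 1 (pre-rhotic lowering): /u/ is a high vowel immediately before /r/, so it lowers to [o]. /oliurimuob/ → oliorimuob.
Rule 2 (final i-epenthesis): the form ends in the consonant /b/, so [i] is inserted word-finally. /oliorimuob/ → oliorimuobi.

oliorimuobi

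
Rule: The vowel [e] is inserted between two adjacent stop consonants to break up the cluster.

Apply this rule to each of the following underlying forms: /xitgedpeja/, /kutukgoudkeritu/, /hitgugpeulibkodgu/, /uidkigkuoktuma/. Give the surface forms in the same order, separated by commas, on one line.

xitegedepeja, kutukegoudekeritu, hitegugepeulibekodegu, uidekigekuoketuma

/xitgedpeja/: /t/ and /g/ form a stop–stop cluster, so [e] is inserted between them. /d/ and /p/ form a stop–stop cluster, so [e] is inserted between them. → [xitegedepeja].
/kutukgoudkeritu/: /k/ and /g/ form a stop–stop cluster, so [e] is inserted between them. /d/ and /k/ form a stop–stop cluster, so [e] is inserted between them. → [kutukegoudekeritu].
/hitgugpeulibkodgu/: /t/ and /g/ form a stop–stop cluster, so [e] is inserted between them. /g/ and /p/ form a stop–stop cluster, so [e] is inserted between them. /b/ and /k/ form a stop–stop cluster, so [e] is inserted between them. /d/ and /g/ form a stop–stop cluster, so [e] is inserted between them. → [hitegugepeulibekodegu].
/uidkigkuoktuma/: /d/ and /k/ form a stop–stop cluster, so [e] is inserted between them. /g/ and /k/ form a stop–stop cluster, so [e] is inserted between them. /k/ and /t/ form a stop–stop cluster, so [e] is inserted between them. → [uidekigekuoketuma].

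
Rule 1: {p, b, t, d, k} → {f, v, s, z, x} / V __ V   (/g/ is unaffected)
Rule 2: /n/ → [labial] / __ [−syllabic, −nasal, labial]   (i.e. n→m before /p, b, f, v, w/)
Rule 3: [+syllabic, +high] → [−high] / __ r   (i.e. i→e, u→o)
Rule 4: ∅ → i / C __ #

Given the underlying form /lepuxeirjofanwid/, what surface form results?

lefuxeerjofamwidi

Rule 1 (intervocalic spirantization): /p/ is a stop between vowels /e/ and /u/, so it spirantizes to the fricative [f]. /lepuxeirjofanwid/ → lefuxeirjofanwid.
Rule 2 (nasal place assimilation): /n/ precedes the labial consonant /w/, so it assimilates in place to [m]. /lefuxeirjofanwid/ → lefuxeirjofamwid.
Rule 3 (pre-rhotic lowering): /i/ is a high vowel immediately before /r/, so it lowers to [e]. /lefuxeirjofamwid/ → lefuxeerjofamwid.
Rule 4 (final i-epenthesis): the form ends in the consonant /d/, so [i] is inserted word-finally. /lefuxeerjofamwid/ → lefuxeerjofamwidi.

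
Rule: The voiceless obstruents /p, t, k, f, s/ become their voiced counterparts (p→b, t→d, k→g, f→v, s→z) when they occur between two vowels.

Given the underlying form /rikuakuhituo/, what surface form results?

/k/ is a voiceless obstruent between vowels /i/ and /u/, so it voices to [g].
/k/ is a voiceless obstruent between vowels /a/ and /u/, so it voices to [g].
/t/ is a voiceless obstruent between vowels /i/ and /u/, so it voices to [d].
Surface form: [riguaguhiduo].

riguaguhiduo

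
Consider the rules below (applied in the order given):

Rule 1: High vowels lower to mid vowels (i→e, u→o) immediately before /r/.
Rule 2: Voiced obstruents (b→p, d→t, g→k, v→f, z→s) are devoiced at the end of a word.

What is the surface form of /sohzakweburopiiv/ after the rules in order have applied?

sohzakweboropiif

Rule 1 (pre-rhotic lowering): /u/ is a high vowel immediately before /r/, so it lowers to [o]. /sohzakweburopiiv/ → sohzakweboropiiv.
Rule 2 (final devoicing): /v/ is a voiced obstruent in word-final position, so it devoices to [f]. /sohzakweboropiiv/ → sohzakweboropiif.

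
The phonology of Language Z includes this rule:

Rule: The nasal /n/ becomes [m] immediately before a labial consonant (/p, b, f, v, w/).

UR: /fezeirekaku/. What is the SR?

No segment of /fezeirekaku/ meets the structural description of the rule, so the form surfaces unchanged.

fezeirekaku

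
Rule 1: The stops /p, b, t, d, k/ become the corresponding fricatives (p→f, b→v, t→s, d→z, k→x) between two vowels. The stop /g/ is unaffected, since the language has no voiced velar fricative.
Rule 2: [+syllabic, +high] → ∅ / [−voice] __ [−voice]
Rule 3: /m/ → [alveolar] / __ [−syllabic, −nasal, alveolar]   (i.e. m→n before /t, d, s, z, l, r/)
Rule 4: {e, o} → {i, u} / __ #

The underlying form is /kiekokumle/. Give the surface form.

Rule 1 (intervocalic spirantization): /k/ is a stop between vowels /e/ and /o/, so it spirantizes to the fricative [x]. /k/ is a stop between vowels /o/ and /u/, so it spirantizes to the fricative [x]. /kiekokumle/ → kiexoxumle.
Rule 2 (high vowel syncope): no segment meets the environment; /kiexoxumle/ is unchanged.
Rule 3 (nasal place assimilation): /m/ precedes the alveolar consonant /l/, so it assimilates in place to [n]. /kiexoxumle/ → kiexoxunle.
Rule 4 (final vowel raising): /e/ is a mid vowel in word-final position, so it raises to [i]. /kiexoxunle/ → kiexoxunli.

kiexoxunli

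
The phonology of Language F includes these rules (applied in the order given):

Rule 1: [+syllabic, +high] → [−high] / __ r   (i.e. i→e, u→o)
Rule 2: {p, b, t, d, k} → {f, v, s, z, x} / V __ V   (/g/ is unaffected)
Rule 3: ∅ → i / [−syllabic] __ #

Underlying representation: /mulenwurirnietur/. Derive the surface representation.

Rule 1 (pre-rhotic lowering): /u/ is a high vowel immediately before /r/, so it lowers to [o]. /i/ is a high vowel immediately before /r/, so it lowers to [e]. /u/ is a high vowel immediately before /r/, so it lowers to [o]. /mulenwurirnietur/ → mulenworernietor.
Rule 2 (intervocalic spirantization): /t/ is a stop between vowels /e/ and /o/, so it spirantizes to the fricative [s]. /mulenworernietor/ → mulenworerniesor.
Rule 3 (final i-epenthesis): the form ends in the consonant /r/, so [i] is inserted word-finally. /mulenworerniesor/ → mulenworerniesori.

mulenworerniesori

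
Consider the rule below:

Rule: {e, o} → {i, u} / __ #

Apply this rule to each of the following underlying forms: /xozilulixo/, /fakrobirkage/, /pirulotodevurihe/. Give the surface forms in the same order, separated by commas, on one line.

/xozilulixo/: /o/ is a mid vowel in word-final position, so it raises to [u]. → [xozilulixu].
/fakrobirkage/: /e/ is a mid vowel in word-final position, so it raises to [i]. → [fakrobirkagi].
/pirulotodevurihe/: /e/ is a mid vowel in word-final position, so it raises to [i]. → [pirulotodevurihi].

xozilulixu, fakrobirkagi, pirulotodevurihi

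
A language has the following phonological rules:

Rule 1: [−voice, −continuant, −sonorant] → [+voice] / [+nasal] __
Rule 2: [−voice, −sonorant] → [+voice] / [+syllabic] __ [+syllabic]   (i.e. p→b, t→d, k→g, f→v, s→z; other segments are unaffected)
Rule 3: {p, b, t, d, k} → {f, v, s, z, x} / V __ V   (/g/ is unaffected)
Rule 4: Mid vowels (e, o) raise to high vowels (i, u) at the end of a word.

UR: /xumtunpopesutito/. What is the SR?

xumdunbovezuzizu

Rule 1 (post-nasal voicing): /t/ is a voiceless stop immediately after the nasal /m/, so it voices to [d]. /p/ is a voiceless stop immediately after the nasal /n/, so it voices to [b]. /xumtunpopesutito/ → xumdunbopesutito.
Rule 2 (intervocalic voicing): /p/ is a voiceless obstruent between vowels /o/ and /e/, so it voices to [b]. /s/ is a voiceless obstruent between vowels /e/ and /u/, so it voices to [z]. /t/ is a voiceless obstruent between vowels /u/ and /i/, so it voices to [d]. /t/ is a voiceless obstruent between vowels /i/ and /o/, so it voices to [d]. /xumdunbopesutito/ → xumdunbobezudido.
Rule 3 (intervocalic spirantization): /b/ is a stop between vowels /o/ and /e/, so it spirantizes to the fricative [v]. /d/ is a stop between vowels /u/ and /i/, so it spirantizes to the fricative [z]. /d/ is a stop between vowels /i/ and /o/, so it spirantizes to the fricative [z]. /xumdunbobezudido/ → xumdunbovezuzizo.
Rule 4 (final vowel raising): /o/ is a mid vowel in word-final position, so it raises to [u]. /xumdunbovezuzizo/ → xumdunbovezuzizu.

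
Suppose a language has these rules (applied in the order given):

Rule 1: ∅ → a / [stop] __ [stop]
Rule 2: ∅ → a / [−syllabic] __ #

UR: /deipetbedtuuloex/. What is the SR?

Rule 1 (stop-cluster a-epenthesis): /t/ and /b/ form a stop–stop cluster, so [a] is inserted between them. /d/ and /t/ form a stop–stop cluster, so [a] is inserted between them. /deipetbedtuuloex/ → deipetabedatuuloex.
Rule 2 (final a-epenthesis): the form ends in the consonant /x/, so [a] is inserted word-finally. /deipetabedatuuloex/ → deipetabedatuuloexa.

deipetabedatuuloexa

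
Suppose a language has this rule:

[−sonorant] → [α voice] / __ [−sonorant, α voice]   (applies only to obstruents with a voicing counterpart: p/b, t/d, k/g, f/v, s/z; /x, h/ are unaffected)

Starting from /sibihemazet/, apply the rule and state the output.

sibihemazet

No segment of /sibihemazet/ meets the structural description of the rule, so the form surfaces unchanged.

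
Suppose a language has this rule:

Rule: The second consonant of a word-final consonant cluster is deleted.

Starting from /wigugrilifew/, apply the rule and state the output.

No segment of /wigugrilifew/ meets the structural description of the rule, so the form surfaces unchanged.

wigugrilifew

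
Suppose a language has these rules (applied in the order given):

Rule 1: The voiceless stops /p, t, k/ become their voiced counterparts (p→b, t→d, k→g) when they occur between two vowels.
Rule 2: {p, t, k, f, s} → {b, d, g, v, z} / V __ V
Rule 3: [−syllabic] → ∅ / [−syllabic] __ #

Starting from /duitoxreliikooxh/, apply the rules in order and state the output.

Rule 1 (intervocalic voicing): /t/ is a voiceless stop between vowels /i/ and /o/, so it voices to [d]. /k/ is a voiceless stop between vowels /i/ and /o/, so it voices to [g]. /duitoxreliikooxh/ → duidoxreliigooxh.
Rule 2 (intervocalic voicing): no segment meets the environment; /duidoxreliigooxh/ is unchanged.
Rule 3 (final cluster simplification): /h/ is the second consonant of a word-final cluster /xh/, so it deletes. /duidoxreliigooxh/ → duidoxreliigoox.

duidoxreliigoox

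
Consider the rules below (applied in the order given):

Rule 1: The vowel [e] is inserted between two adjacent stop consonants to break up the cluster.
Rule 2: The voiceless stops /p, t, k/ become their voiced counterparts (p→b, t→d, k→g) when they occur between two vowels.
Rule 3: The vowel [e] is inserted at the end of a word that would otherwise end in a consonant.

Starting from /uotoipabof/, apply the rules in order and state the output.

Rule 1 (stop-cluster e-epenthesis): no segment meets the environment; /uotoipabof/ is unchanged.
Rule 2 (intervocalic voicing): /t/ is a voiceless stop between vowels /o/ and /o/, so it voices to [d]. /p/ is a voiceless stop between vowels /i/ and /a/, so it voices to [b]. /uotoipabof/ → uodoibabof.
Rule 3 (final e-epenthesis): the form ends in the consonant /f/, so [e] is inserted word-finally. /uodoibabof/ → uodoibabofe.

uodoibabofe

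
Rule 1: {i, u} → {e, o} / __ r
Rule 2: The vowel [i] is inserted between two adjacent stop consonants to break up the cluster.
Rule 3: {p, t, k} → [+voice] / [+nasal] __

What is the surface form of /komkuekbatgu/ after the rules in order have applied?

Rule 1 (pre-rhotic lowering): no segment meets the environment; /komkuekbatgu/ is unchanged.
Rule 2 (stop-cluster i-epenthesis): /k/ and /b/ form a stop–stop cluster, so [i] is inserted between them. /t/ and /g/ form a stop–stop cluster, so [i] is inserted between them. /komkuekbatgu/ → komkuekibatigu.
Rule 3 (post-nasal voicing): /k/ is a voiceless stop immediately after the nasal /m/, so it voices to [g]. /komkuekibatigu/ → komguekibatigu.

komguekibatigu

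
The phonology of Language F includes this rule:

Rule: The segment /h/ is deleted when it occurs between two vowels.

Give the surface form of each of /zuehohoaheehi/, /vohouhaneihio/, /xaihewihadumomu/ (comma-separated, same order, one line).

/zuehohoaheehi/: /h/ occurs between vowels /e/ and /o/, so it deletes. /h/ occurs between vowels /o/ and /o/, so it deletes. /h/ occurs between vowels /a/ and /e/, so it deletes. /h/ occurs between vowels /e/ and /i/, so it deletes. → [zueooaeei].
/vohouhaneihio/: /h/ occurs between vowels /o/ and /o/, so it deletes. /h/ occurs between vowels /u/ and /a/, so it deletes. /h/ occurs between vowels /i/ and /i/, so it deletes. → [voouaneiio].
/xaihewihadumomu/: /h/ occurs between vowels /i/ and /e/, so it deletes. /h/ occurs between vowels /i/ and /a/, so it deletes. → [xaiewiadumomu].

zueooaeei, voouaneiio, xaiewiadumomu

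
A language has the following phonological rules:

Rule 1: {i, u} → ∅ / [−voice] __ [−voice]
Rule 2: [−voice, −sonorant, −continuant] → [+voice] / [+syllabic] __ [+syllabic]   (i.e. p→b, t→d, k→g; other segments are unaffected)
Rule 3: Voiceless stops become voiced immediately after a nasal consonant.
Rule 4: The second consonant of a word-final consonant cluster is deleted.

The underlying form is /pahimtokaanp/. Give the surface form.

Rule 1 (high vowel syncope): no segment meets the environment; /pahimtokaanp/ is unchanged.
Rule 2 (intervocalic voicing): /k/ is a voiceless stop between vowels /o/ and /a/, so it voices to [g]. /pahimtokaanp/ → pahimtogaanp.
Rule 3 (post-nasal voicing): /t/ is a voiceless stop immediately after the nasal /m/, so it voices to [d]. /p/ is a voiceless stop immediately after the nasal /n/, so it voices to [b]. /pahimtogaanp/ → pahimdogaanb.
Rule 4 (final cluster simplification): /b/ is the second consonant of a word-final cluster /nb/, so it deletes. /pahimdogaanb/ → pahimdogaan.

pahimdogaan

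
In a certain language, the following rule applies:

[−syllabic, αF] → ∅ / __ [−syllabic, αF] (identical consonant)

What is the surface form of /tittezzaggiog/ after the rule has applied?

titezagiog

/tt/ is a geminate; the first /t/ deletes.
/zz/ is a geminate; the first /z/ deletes.
/gg/ is a geminate; the first /g/ deletes.
The other instances of /t/, /z/, /g/ do not occur in the required environment and remain unchanged.
Surface form: [titezagiog].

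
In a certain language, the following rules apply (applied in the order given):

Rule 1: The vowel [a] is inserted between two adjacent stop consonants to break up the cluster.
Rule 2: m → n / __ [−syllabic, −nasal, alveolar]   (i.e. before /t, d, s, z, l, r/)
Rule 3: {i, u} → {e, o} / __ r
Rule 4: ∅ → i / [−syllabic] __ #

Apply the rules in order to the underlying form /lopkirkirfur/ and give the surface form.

Rule 1 (stop-cluster a-epenthesis): /p/ and /k/ form a stop–stop cluster, so [a] is inserted between them. /lopkirkirfur/ → lopakirkirfur.
Rule 2 (nasal place assimilation): no segment meets the environment; /lopakirkirfur/ is unchanged.
Rule 3 (pre-rhotic lowering): /i/ is a high vowel immediately before /r/, so it lowers to [e]. /i/ is a high vowel immediately before /r/, so it lowers to [e]. /u/ is a high vowel immediately before /r/, so it lowers to [o]. /lopakirkirfur/ → lopakerkerfor.
Rule 4 (final i-epenthesis): the form ends in the consonant /r/, so [i] is inserted word-finally. /lopakerkerfor/ → lopakerkerfori.

lopakerkerfori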